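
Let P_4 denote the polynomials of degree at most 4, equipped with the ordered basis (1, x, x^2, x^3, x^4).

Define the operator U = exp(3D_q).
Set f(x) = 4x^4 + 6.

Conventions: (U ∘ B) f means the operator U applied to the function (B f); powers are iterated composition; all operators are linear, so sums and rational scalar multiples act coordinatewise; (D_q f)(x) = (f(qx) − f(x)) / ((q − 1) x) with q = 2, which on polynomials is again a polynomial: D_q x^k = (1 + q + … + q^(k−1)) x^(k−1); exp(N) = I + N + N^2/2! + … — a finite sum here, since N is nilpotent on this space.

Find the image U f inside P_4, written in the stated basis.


the result is g(x) = 4x^4 + 180x^3 + 1890x^2 + 5670x + 8517/2

order-1 term: 180x^3
order-2 term: 1890x^2
order-3 term: 5670x
order-4 term: 8505/2
the series for exp(3D_q) f terminates at order 4
exp(3D_q) f = 4x^4 + 180x^3 + 1890x^2 + 5670x + 8517/2


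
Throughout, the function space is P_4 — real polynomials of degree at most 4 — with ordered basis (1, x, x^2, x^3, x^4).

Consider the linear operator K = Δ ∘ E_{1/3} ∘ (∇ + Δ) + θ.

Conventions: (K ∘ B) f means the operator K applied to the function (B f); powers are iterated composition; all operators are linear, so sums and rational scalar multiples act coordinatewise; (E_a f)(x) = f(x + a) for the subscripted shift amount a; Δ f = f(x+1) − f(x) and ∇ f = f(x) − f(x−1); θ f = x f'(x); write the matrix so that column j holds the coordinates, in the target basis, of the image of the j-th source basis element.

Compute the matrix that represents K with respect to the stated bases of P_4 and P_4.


image of 1: 0
image of x: x
image of x^2: 2x^2 + 4
image of x^3: 3x^3 + 12x + 10
image of x^4: 4x^4 + 24x^2 + 40x + 80/3
each image's coordinates form column j of the matrix

the matrix is [[0, 0, 4, 10, 80/3]; [0, 1, 0, 12, 40]; [0, 0, 2, 0, 24]; [0, 0, 0, 3, 0]; [0, 0, 0, 0, 4]] (rows listed top to bottom)


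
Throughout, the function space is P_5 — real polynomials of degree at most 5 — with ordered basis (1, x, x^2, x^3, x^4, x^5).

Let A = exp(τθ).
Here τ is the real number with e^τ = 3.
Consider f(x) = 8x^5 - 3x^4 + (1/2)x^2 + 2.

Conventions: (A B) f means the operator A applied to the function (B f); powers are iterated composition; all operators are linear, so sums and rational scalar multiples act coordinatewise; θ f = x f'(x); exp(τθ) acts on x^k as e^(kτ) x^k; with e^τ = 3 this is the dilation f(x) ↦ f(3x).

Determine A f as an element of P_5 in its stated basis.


the result is g(x) = 1944x^5 - 243x^4 + (9/2)x^2 + 2

exp(τθ) x^k = e^(kτ) x^k; with e^τ = 3 this sends x^k to 3^k x^k
x^2 ↦ 9 x^2
x^4 ↦ 81 x^4
x^5 ↦ 243 x^5
applying this coordinatewise to f: exp(τθ) f = 1944x^5 - 243x^4 + (9/2)x^2 + 2


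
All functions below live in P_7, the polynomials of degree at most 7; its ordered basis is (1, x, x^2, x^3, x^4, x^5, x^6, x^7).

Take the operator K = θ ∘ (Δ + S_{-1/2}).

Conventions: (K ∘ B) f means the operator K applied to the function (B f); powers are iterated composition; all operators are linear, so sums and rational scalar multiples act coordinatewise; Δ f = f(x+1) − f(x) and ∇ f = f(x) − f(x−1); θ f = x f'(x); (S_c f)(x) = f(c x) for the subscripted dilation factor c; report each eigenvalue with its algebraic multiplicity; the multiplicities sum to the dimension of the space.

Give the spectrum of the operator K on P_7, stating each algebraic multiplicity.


λ = -1/2 (multiplicity 1), λ = -3/8 (multiplicity 1), λ = -5/32 (multiplicity 1), λ = -7/128 (multiplicity 1), λ = 0 (multiplicity 1), λ = 3/32 (multiplicity 1), λ = 1/4 (multiplicity 1), λ = 1/2 (multiplicity 1)

image of 1: 0
image of x: -(1/2)x
image of x^2: (1/2)x^2 + 2x
image of x^3: -(3/8)x^3 + 6x^2 + 3x
image of x^4: (1/4)x^4 + 12x^3 + 12x^2 + 4x
image of x^5: -(5/32)x^5 + 20x^4 + 30x^3 + 20x^2 + 5x
image of x^6: (3/32)x^6 + 30x^5 + 60x^4 + 60x^3 + 30x^2 + 6x
image of x^7: -(7/128)x^7 + 42x^6 + 105x^5 + 140x^4 + 105x^3 + 42x^2 + 7x
the matrix is upper triangular; its diagonal is (0, -1/2, 1/2, -3/8, 1/4, -5/32, 3/32, -7/128)
for a triangular matrix the eigenvalues are the diagonal entries, with algebraic multiplicity their repetition count


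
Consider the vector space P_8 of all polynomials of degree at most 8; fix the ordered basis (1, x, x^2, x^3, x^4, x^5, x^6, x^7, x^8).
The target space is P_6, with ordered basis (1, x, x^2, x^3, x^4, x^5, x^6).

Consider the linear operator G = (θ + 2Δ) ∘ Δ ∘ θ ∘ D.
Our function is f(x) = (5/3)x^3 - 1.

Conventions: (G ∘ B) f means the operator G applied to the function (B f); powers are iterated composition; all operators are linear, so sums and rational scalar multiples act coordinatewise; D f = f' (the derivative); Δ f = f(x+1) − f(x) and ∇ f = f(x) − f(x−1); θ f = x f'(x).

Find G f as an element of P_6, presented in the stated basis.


the result is g(x) = 20x + 40

D f = 5x^2
θ D f = 10x^2
Δ θ D f = 20x + 10
θ (Δ ∘ θ) D f = 20x
Δ (Δ ∘ θ) D f = 20
(2Δ) (Δ ∘ θ) D f = 40
(θ + 2Δ) (Δ ∘ θ) D f = 20x + 40


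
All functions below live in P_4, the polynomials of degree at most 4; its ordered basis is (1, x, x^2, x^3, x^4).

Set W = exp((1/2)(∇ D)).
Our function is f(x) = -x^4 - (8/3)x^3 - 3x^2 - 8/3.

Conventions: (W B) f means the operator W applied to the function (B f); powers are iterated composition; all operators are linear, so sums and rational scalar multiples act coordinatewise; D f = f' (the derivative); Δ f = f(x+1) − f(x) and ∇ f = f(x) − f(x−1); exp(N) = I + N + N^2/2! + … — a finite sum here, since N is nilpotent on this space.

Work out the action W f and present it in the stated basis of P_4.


the image equals g(x) = -x^4 - (8/3)x^3 - 9x^2 - 2x - 20/3

order-1 term: -6x^2 - 2x - 1
order-2 term: -3
the series for exp((1/2)(∇ D)) f terminates at order 2
exp((1/2)(∇ D)) f = -x^4 - (8/3)x^3 - 9x^2 - 2x - 20/3


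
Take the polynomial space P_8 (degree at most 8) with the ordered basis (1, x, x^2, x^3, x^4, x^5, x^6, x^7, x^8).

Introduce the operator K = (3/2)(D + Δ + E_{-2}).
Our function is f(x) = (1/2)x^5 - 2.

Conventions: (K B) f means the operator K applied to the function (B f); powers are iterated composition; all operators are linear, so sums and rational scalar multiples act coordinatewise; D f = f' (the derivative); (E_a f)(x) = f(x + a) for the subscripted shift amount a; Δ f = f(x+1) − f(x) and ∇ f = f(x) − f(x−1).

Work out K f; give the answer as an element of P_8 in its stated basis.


D f = (5/2)x^4
Δ f = (5/2)x^4 + 5x^3 + 5x^2 + (5/2)x + 1/2
E_{-2} f = (1/2)x^5 - 5x^4 + 20x^3 - 40x^2 + 40x - 18
(D + Δ + E_{-2}) f = (1/2)x^5 + 25x^3 - 35x^2 + (85/2)x - 35/2
((3/2)(D + Δ + E_{-2})) f = (3/4)x^5 + (75/2)x^3 - (105/2)x^2 + (255/4)x - 105/4

the image equals g(x) = (3/4)x^5 + (75/2)x^3 - (105/2)x^2 + (255/4)x - 105/4


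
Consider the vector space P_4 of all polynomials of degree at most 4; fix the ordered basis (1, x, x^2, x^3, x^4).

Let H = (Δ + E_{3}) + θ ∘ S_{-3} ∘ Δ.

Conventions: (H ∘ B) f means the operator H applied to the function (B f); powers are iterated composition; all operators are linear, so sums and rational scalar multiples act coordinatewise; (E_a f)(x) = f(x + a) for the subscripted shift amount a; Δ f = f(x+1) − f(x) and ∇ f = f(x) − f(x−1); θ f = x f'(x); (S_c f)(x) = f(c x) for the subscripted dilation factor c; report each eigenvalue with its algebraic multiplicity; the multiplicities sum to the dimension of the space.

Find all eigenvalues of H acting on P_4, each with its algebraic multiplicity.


image of 1: 1
image of x: x + 4
image of x^2: x^2 + 2x + 10
image of x^3: x^3 + 66x^2 + 21x + 28
image of x^4: x^4 - 308x^3 + 168x^2 + 100x + 82
the matrix is upper triangular; its diagonal is (1, 1, 1, 1, 1)
for a triangular matrix the eigenvalues are the diagonal entries, with algebraic multiplicity their repetition count

λ = 1 (multiplicity 5)


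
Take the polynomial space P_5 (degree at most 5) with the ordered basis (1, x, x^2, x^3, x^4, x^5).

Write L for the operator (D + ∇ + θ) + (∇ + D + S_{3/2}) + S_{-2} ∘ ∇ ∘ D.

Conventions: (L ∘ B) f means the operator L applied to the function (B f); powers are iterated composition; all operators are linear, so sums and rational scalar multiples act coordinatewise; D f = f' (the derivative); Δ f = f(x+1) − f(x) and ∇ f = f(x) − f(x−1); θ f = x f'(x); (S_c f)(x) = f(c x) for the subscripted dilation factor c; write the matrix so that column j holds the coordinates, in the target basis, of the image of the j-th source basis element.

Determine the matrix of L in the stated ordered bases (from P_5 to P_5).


the matrix is [[1, 4, 0, -1, 2, -3]; [0, 5/2, 8, -18, 32, -50]; [0, 0, 17/4, 12, 36, -100]; [0, 0, 0, 51/8, 16, -180]; [0, 0, 0, 0, 145/16, 20]; [0, 0, 0, 0, 0, 403/32]] (rows listed top to bottom)

image of 1: 1
image of x: (5/2)x + 4
image of x^2: (17/4)x^2 + 8x
image of x^3: (51/8)x^3 + 12x^2 - 18x - 1
image of x^4: (145/16)x^4 + 16x^3 + 36x^2 + 32x + 2
image of x^5: (403/32)x^5 + 20x^4 - 180x^3 - 100x^2 - 50x - 3
each image's coordinates form column j of the matrix


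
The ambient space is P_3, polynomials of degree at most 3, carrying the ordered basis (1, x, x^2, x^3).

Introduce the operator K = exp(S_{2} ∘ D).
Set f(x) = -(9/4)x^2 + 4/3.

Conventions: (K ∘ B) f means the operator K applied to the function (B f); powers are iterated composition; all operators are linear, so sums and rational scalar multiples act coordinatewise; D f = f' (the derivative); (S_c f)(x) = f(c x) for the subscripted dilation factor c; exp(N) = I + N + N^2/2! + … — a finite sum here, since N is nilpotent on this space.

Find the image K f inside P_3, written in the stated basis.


order-1 term: -9x
order-2 term: -9/2
the series for exp(S_{2} ∘ D) f terminates at order 2
exp(S_{2} ∘ D) f = -(9/4)x^2 - 9x - 19/6

the result is g(x) = -(9/4)x^2 - 9x - 19/6


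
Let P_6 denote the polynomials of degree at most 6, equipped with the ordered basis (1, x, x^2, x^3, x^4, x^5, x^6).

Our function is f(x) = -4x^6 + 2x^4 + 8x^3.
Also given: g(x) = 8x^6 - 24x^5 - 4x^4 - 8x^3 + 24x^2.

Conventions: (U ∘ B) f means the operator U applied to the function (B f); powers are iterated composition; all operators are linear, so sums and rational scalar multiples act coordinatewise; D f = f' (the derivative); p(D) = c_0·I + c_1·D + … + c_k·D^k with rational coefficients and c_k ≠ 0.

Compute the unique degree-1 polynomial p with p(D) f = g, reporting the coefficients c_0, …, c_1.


D^0 f = -4x^6 + 2x^4 + 8x^3
D^1 f = -24x^5 + 8x^3 + 24x^2
matching coefficients of g against c_0 f + c_1 Df + … from the top degree down determines the c_i
solution: c_0 = -2, c_1 = 1

p(D) = -2·I + D, i.e. c_0 = -2, c_1 = 1


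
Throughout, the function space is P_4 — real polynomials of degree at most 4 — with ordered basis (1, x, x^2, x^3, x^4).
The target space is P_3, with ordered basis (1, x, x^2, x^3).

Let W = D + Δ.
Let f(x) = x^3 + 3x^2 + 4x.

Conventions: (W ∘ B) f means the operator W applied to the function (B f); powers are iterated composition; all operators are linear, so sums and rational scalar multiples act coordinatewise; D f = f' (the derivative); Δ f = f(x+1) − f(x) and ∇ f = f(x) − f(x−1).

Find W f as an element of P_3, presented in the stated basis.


the result is g(x) = 6x^2 + 15x + 12

D f = 3x^2 + 6x + 4
Δ f = 3x^2 + 9x + 8
(D + Δ) f = 6x^2 + 15x + 12


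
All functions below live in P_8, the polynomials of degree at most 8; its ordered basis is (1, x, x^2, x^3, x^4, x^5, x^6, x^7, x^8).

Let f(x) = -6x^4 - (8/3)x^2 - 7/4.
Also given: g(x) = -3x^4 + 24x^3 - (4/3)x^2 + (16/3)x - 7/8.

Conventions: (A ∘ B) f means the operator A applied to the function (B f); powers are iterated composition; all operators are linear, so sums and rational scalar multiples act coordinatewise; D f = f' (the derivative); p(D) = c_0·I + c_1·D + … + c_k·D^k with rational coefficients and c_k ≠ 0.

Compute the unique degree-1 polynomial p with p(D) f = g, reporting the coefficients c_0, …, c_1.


D^0 f = -6x^4 - (8/3)x^2 - 7/4
D^1 f = -24x^3 - (16/3)x
matching coefficients of g against c_0 f + c_1 Df + … from the top degree down determines the c_i
solution: c_0 = 1/2, c_1 = -1

p(D) = (1/2)·I − D, i.e. c_0 = 1/2, c_1 = -1


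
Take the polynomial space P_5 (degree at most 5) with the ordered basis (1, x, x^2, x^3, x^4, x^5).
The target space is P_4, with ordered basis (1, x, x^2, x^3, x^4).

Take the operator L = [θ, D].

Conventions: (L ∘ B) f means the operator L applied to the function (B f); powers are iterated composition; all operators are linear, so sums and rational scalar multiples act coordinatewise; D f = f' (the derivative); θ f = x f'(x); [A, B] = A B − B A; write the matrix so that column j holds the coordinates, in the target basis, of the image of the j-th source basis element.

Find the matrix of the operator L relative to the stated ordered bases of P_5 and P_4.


image of 1: 0
image of x: -1
image of x^2: -2x
image of x^3: -3x^2
image of x^4: -4x^3
image of x^5: -5x^4
each image's coordinates form column j of the matrix

the matrix is [[0, -1, 0, 0, 0, 0]; [0, 0, -2, 0, 0, 0]; [0, 0, 0, -3, 0, 0]; [0, 0, 0, 0, -4, 0]; [0, 0, 0, 0, 0, -5]] (rows listed top to bottom)


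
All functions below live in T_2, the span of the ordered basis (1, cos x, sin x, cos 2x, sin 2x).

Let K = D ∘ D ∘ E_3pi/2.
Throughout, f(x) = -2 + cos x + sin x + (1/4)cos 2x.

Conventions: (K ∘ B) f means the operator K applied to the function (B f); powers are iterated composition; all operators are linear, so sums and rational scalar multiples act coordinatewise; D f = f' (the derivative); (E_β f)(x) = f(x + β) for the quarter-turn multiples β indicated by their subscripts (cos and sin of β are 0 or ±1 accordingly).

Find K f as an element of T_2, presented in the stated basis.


E_3pi/2 f = -2 - cos x + sin x - (1/4)cos 2x
D E_3pi/2 f = cos x + sin x + (1/2)sin 2x
D D E_3pi/2 f = cos x - sin x + cos 2x

the image equals g(x) = cos x - sin x + cos 2x


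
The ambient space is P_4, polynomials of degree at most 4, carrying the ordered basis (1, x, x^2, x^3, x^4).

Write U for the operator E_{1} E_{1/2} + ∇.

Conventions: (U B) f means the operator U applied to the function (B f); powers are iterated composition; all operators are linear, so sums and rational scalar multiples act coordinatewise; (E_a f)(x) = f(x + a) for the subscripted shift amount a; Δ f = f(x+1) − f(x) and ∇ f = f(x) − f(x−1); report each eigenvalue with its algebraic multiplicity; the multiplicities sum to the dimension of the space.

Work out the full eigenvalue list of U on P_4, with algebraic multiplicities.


image of 1: 1
image of x: x + 5/2
image of x^2: x^2 + 5x + 5/4
image of x^3: x^3 + (15/2)x^2 + (15/4)x + 35/8
image of x^4: x^4 + 10x^3 + (15/2)x^2 + (35/2)x + 65/16
the matrix is upper triangular; its diagonal is (1, 1, 1, 1, 1)
for a triangular matrix the eigenvalues are the diagonal entries, with algebraic multiplicity their repetition count

λ = 1 (multiplicity 5)


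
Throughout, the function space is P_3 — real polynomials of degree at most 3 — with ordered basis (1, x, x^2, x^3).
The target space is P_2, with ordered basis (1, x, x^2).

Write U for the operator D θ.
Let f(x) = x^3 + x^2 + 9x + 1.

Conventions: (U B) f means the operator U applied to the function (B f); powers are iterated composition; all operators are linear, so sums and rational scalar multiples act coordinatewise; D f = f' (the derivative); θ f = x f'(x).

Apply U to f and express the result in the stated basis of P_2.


θ f = 3x^3 + 2x^2 + 9x
D θ f = 9x^2 + 4x + 9

the result is g(x) = 9x^2 + 4x + 9


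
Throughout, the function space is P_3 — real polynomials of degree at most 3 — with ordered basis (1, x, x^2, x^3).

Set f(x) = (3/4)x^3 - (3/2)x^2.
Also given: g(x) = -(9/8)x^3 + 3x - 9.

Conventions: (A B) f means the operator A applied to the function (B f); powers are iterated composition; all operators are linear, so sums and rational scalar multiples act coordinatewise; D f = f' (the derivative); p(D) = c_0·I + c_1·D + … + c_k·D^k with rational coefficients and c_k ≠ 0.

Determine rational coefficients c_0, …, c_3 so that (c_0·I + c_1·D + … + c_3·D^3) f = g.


c_0 = -3/2, c_1 = -1, c_2 = 0, c_3 = -2

D^0 f = (3/4)x^3 - (3/2)x^2
D^1 f = (9/4)x^2 - 3x
D^2 f = (9/2)x - 3
D^3 f = 9/2
matching coefficients of g against c_0 f + c_1 Df + … from the top degree down determines the c_i
solution: c_0 = -3/2, c_1 = -1, c_2 = 0, c_3 = -2


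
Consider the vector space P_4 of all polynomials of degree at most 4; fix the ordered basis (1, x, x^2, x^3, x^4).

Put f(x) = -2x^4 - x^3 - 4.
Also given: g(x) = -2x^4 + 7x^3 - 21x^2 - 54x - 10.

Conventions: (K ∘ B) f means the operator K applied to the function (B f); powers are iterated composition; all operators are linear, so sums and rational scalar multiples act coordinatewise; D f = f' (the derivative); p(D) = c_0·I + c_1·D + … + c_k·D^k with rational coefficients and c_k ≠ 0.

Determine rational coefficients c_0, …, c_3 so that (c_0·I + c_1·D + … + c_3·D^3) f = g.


D^0 f = -2x^4 - x^3 - 4
D^1 f = -8x^3 - 3x^2
D^2 f = -24x^2 - 6x
D^3 f = -48x - 6
matching coefficients of g against c_0 f + c_1 Df + … from the top degree down determines the c_i
solution: c_0 = 1, c_1 = -1, c_2 = 1, c_3 = 1

c_0 = 1, c_1 = -1, c_2 = 1, c_3 = 1


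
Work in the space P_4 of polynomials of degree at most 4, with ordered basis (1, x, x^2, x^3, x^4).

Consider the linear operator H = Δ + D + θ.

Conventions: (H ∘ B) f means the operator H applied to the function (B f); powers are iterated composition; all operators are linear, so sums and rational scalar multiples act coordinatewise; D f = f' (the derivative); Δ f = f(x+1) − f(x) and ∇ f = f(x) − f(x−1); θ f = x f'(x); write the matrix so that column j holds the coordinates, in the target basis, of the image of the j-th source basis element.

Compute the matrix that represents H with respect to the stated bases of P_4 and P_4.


the matrix is [[0, 2, 1, 1, 1]; [0, 1, 4, 3, 4]; [0, 0, 2, 6, 6]; [0, 0, 0, 3, 8]; [0, 0, 0, 0, 4]] (rows listed top to bottom)

image of 1: 0
image of x: x + 2
image of x^2: 2x^2 + 4x + 1
image of x^3: 3x^3 + 6x^2 + 3x + 1
image of x^4: 4x^4 + 8x^3 + 6x^2 + 4x + 1
each image's coordinates form column j of the matrix


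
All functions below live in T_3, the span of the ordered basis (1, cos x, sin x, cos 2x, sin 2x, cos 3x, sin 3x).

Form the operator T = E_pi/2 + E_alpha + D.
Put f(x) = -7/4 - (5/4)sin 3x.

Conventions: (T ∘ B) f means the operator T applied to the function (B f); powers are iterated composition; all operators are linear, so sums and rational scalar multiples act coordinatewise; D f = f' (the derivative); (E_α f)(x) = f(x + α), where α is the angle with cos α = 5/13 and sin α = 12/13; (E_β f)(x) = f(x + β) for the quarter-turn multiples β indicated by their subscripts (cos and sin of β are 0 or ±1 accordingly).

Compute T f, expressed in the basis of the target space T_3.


the image equals g(x) = -7/2 - (8915/4394)cos 3x + (10175/8788)sin 3x

E_pi/2 f = -7/4 + (5/4)cos 3x
E_alpha f = -7/4 + (1035/2197)cos 3x + (10175/8788)sin 3x
D f = -(15/4)cos 3x
(E_pi/2 + E_alpha + D) f = -7/2 - (8915/4394)cos 3x + (10175/8788)sin 3x


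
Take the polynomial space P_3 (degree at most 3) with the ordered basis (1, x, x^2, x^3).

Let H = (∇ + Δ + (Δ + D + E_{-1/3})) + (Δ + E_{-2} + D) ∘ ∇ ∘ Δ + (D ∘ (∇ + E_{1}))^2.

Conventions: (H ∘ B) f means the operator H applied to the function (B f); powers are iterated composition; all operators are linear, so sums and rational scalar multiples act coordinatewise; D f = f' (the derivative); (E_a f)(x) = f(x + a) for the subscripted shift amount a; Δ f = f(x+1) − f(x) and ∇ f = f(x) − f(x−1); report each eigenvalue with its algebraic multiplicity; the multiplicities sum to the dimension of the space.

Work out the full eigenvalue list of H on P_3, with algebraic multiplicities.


image of 1: 1
image of x: x + 11/3
image of x^2: x^2 + (22/3)x + 46/9
image of x^3: x^3 + 11x^2 + (46/3)x + 728/27
the matrix is upper triangular; its diagonal is (1, 1, 1, 1)
for a triangular matrix the eigenvalues are the diagonal entries, with algebraic multiplicity their repetition count

λ = 1 (multiplicity 4)


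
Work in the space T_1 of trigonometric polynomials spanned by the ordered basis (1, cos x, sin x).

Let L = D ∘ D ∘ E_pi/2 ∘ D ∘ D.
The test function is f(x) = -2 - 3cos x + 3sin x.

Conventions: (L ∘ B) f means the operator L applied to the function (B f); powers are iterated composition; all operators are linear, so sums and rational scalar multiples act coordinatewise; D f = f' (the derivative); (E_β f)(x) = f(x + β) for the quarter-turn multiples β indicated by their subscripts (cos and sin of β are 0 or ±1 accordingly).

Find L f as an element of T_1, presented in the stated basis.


D f = 3cos x + 3sin x
D D f = 3cos x - 3sin x
E_pi/2 (D ∘ D) f = -3cos x - 3sin x
D E_pi/2 (D ∘ D) f = -3cos x + 3sin x
D D E_pi/2 (D ∘ D) f = 3cos x + 3sin x

the result is g(x) = 3cos x + 3sin x


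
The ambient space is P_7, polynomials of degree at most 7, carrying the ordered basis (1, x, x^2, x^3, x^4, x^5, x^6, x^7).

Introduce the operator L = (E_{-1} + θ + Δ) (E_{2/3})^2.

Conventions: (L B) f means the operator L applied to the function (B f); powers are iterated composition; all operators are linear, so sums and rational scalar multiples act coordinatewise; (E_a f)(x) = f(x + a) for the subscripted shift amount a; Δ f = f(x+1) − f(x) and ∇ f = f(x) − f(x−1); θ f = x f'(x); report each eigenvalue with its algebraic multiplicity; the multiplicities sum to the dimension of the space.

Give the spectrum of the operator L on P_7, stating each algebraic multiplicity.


λ = 1 (multiplicity 1), λ = 2 (multiplicity 1), λ = 3 (multiplicity 1), λ = 4 (multiplicity 1), λ = 5 (multiplicity 1), λ = 6 (multiplicity 1), λ = 7 (multiplicity 1), λ = 8 (multiplicity 1)

image of 1: 1
image of x: 2x + 4/3
image of x^2: 3x^2 + (16/3)x + 34/9
image of x^3: 4x^3 + 12x^2 + (50/3)x + 280/27
image of x^4: 5x^4 + (64/3)x^3 + 44x^2 + (1376/27)x + 2146/81
image of x^5: 6x^5 + (100/3)x^4 + (820/9)x^3 + (1360/9)x^2 + (12010/81)x + 15784/243
image of x^6: 7x^6 + 48x^5 + (490/3)x^4 + (9440/27)x^3 + (4430/9)x^2 + (33616/81)x + 113554/729
image of x^7: 8x^7 + (196/3)x^6 + 266x^5 + (18760/27)x^4 + (101990/81)x^3 + (41608/27)x^2 + (823550/729)x + 807160/2187
the matrix is upper triangular; its diagonal is (1, 2, 3, 4, 5, 6, 7, 8)
for a triangular matrix the eigenvalues are the diagonal entries, with algebraic multiplicity their repetition count


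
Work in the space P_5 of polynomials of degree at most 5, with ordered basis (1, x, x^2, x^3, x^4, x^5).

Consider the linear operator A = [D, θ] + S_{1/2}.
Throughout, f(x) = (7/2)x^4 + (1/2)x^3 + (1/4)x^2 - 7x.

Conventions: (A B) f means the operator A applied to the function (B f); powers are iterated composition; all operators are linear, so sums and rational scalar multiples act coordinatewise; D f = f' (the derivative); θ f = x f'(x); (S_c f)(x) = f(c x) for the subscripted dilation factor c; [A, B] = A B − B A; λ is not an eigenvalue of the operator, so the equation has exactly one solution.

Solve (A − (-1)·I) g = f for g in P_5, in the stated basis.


write g with unknown coordinates in the stated basis and equate coefficients in (A − (-1)·I) g = f
solving from the highest basis element down gives g = (56/17)x^4 - (1724/153)x^3 + (6947/255)x^2 - (31358/765)x + 15679/765
check: A g = (7/34)x^4 + (3601/306)x^3 - (27533/1020)x^2 + (26003/765)x - 15679/765
so A g − (-1)·g = (7/2)x^4 + (1/2)x^3 + (1/4)x^2 - 7x = f ✓

the image equals g(x) = (56/17)x^4 - (1724/153)x^3 + (6947/255)x^2 - (31358/765)x + 15679/765


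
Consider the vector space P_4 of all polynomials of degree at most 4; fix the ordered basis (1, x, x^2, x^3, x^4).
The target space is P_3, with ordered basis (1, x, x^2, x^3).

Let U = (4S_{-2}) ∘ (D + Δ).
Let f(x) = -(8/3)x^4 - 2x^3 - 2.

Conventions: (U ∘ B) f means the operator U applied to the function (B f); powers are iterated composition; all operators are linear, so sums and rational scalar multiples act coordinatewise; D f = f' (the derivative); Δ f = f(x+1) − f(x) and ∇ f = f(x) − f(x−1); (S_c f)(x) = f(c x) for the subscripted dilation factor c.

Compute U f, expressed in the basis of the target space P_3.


g(x) = (2048/3)x^3 - 448x^2 + (400/3)x - 56/3

D f = -(32/3)x^3 - 6x^2
Δ f = -(32/3)x^3 - 22x^2 - (50/3)x - 14/3
(D + Δ) f = -(64/3)x^3 - 28x^2 - (50/3)x - 14/3
S_{-2} (D + Δ) f = (512/3)x^3 - 112x^2 + (100/3)x - 14/3
(4S_{-2}) (D + Δ) f = (2048/3)x^3 - 448x^2 + (400/3)x - 56/3


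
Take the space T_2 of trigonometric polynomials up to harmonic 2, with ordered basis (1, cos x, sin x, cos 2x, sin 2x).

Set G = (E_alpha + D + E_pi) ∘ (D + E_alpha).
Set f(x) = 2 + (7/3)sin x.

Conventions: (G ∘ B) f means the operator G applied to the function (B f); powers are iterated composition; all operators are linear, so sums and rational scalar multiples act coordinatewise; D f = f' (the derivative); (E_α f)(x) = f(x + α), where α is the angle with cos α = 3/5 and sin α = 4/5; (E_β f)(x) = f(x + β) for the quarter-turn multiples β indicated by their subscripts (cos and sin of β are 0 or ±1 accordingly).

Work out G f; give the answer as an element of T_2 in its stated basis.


D f = (7/3)cos x
E_alpha f = 2 + (28/15)cos x + (7/5)sin x
(D + E_alpha) f = 2 + (21/5)cos x + (7/5)sin x
E_alpha (D + E_alpha) f = 2 + (91/25)cos x - (63/25)sin x
D (D + E_alpha) f = (7/5)cos x - (21/5)sin x
E_pi (D + E_alpha) f = 2 - (21/5)cos x - (7/5)sin x
(E_alpha + D + E_pi) (D + E_alpha) f = 4 + (21/25)cos x - (203/25)sin x

the image equals g(x) = 4 + (21/25)cos x - (203/25)sin x


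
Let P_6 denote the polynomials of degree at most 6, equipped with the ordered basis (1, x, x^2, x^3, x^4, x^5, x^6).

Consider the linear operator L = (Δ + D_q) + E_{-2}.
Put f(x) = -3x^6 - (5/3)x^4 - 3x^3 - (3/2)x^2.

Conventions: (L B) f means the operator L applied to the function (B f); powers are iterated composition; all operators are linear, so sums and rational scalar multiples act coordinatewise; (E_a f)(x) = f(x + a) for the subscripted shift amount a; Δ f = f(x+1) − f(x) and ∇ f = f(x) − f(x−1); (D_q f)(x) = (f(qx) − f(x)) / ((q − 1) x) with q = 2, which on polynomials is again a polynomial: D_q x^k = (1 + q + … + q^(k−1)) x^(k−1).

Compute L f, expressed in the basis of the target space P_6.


the image equals g(x) = -3x^6 - 171x^5 - (680/3)x^4 + (1196/3)x^3 - (1657/2)x^2 + (3349/6)x - 1259/6

Δ f = -18x^5 - 45x^4 - (200/3)x^3 - 64x^2 - (110/3)x - 55/6
D_q f = -189x^5 - 25x^3 - 21x^2 - (9/2)x
(Δ + D_q) f = -207x^5 - 45x^4 - (275/3)x^3 - 85x^2 - (247/6)x - 55/6
E_{-2} f = -3x^6 + 36x^5 - (545/3)x^4 + (1471/3)x^3 - (1487/2)x^2 + (1798/3)x - 602/3
((Δ + D_q) + E_{-2}) f = -3x^6 - 171x^5 - (680/3)x^4 + (1196/3)x^3 - (1657/2)x^2 + (3349/6)x - 1259/6


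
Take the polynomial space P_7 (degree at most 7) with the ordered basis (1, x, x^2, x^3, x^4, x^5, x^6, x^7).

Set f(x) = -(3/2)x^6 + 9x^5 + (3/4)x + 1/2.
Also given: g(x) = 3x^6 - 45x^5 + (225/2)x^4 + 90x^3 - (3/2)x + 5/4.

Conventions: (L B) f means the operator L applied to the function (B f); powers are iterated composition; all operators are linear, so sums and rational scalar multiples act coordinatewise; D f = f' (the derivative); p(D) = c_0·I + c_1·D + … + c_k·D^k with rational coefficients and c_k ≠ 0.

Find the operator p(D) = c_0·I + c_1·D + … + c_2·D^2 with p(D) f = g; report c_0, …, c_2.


p(D) = -2·I + 3·D + (1/2)·D^2, i.e. c_0 = -2, c_1 = 3, c_2 = 1/2

D^0 f = -(3/2)x^6 + 9x^5 + (3/4)x + 1/2
D^1 f = -9x^5 + 45x^4 + 3/4
D^2 f = -45x^4 + 180x^3
matching coefficients of g against c_0 f + c_1 Df + … from the top degree down determines the c_i
solution: c_0 = -2, c_1 = 3, c_2 = 1/2


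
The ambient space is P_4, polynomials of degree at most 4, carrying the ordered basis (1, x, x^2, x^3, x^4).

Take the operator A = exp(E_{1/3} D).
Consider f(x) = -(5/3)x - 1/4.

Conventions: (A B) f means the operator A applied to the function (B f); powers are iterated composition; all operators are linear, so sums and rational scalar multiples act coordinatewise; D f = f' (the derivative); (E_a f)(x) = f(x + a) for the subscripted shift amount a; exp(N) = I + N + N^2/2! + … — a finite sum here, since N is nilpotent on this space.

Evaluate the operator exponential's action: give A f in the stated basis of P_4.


order-1 term: -5/3
the series for exp(E_{1/3} D) f terminates at order 1
exp(E_{1/3} D) f = -(5/3)x - 23/12

g(x) = -(5/3)x - 23/12


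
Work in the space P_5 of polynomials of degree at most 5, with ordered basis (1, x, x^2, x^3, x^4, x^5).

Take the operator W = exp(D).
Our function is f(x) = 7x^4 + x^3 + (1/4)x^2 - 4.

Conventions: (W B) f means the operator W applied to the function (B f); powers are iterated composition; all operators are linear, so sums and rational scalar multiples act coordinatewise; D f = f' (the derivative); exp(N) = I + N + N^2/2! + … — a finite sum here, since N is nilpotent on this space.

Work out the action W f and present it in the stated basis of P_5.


the image equals g(x) = 7x^4 + 29x^3 + (181/4)x^2 + (63/2)x + 17/4

order-1 term: 28x^3 + 3x^2 + (1/2)x
order-2 term: 42x^2 + 3x + 1/4
order-3 term: 28x + 1
order-4 term: 7
the series for exp(D) f terminates at order 4
exp(D) f = 7x^4 + 29x^3 + (181/4)x^2 + (63/2)x + 17/4


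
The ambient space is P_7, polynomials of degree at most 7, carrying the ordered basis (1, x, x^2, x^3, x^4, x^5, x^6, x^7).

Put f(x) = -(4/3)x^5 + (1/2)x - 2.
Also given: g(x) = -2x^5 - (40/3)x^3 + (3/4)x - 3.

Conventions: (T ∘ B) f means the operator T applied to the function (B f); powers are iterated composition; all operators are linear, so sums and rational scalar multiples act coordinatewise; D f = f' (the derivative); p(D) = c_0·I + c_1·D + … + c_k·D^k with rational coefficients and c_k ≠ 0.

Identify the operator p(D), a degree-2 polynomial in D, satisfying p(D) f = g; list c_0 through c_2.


D^0 f = -(4/3)x^5 + (1/2)x - 2
D^1 f = -(20/3)x^4 + 1/2
D^2 f = -(80/3)x^3
matching coefficients of g against c_0 f + c_1 Df + … from the top degree down determines the c_i
solution: c_0 = 3/2, c_1 = 0, c_2 = 1/2

p(D) = (3/2)·I + (1/2)·D^2, i.e. c_0 = 3/2, c_1 = 0, c_2 = 1/2


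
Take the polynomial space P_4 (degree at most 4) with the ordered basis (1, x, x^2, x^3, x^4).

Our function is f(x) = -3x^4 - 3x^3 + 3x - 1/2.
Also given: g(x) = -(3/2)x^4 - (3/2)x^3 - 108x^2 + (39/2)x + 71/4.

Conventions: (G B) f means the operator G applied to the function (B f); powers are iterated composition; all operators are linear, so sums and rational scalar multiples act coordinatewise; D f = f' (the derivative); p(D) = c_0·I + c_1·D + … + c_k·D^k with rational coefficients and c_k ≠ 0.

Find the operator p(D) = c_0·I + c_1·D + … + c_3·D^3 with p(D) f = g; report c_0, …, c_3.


c_0 = 1/2, c_1 = 0, c_2 = 3, c_3 = -1

D^0 f = -3x^4 - 3x^3 + 3x - 1/2
D^1 f = -12x^3 - 9x^2 + 3
D^2 f = -36x^2 - 18x
D^3 f = -72x - 18
matching coefficients of g against c_0 f + c_1 Df + … from the top degree down determines the c_i
solution: c_0 = 1/2, c_1 = 0, c_2 = 3, c_3 = -1


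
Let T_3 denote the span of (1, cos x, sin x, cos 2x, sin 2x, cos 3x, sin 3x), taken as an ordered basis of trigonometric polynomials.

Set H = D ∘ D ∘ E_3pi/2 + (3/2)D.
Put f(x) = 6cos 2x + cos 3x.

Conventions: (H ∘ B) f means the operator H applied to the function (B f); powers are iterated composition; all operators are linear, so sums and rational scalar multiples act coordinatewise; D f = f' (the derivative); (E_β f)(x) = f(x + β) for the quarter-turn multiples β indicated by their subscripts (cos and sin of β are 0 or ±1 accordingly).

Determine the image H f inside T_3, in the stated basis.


E_3pi/2 f = -6cos 2x - sin 3x
D E_3pi/2 f = 12sin 2x - 3cos 3x
D D E_3pi/2 f = 24cos 2x + 9sin 3x
D f = -12sin 2x - 3sin 3x
((3/2)D) f = -18sin 2x - (9/2)sin 3x
(D ∘ D ∘ E_3pi/2 + (3/2)D) f = 24cos 2x - 18sin 2x + (9/2)sin 3x

the result is g(x) = 24cos 2x - 18sin 2x + (9/2)sin 3x


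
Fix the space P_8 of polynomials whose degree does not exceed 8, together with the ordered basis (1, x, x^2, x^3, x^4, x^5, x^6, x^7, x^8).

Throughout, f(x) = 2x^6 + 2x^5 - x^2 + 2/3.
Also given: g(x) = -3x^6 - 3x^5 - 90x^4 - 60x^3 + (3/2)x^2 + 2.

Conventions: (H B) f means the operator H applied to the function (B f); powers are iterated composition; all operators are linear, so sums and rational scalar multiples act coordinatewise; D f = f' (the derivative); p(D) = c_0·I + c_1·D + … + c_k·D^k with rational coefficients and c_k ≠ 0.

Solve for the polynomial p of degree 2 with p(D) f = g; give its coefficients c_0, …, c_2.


D^0 f = 2x^6 + 2x^5 - x^2 + 2/3
D^1 f = 12x^5 + 10x^4 - 2x
D^2 f = 60x^4 + 40x^3 - 2
matching coefficients of g against c_0 f + c_1 Df + … from the top degree down determines the c_i
solution: c_0 = -3/2, c_1 = 0, c_2 = -3/2

p(D) = -(3/2)·I − (3/2)·D^2, i.e. c_0 = -3/2, c_1 = 0, c_2 = -3/2


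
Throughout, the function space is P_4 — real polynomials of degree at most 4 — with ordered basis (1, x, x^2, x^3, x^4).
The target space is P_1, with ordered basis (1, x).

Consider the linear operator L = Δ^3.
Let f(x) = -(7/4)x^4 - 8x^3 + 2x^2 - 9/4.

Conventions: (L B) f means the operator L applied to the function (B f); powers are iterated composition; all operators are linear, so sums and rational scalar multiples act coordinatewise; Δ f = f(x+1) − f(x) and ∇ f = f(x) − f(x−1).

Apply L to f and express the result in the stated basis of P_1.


Δ f = -7x^3 - (69/2)x^2 - 27x - 31/4
Δ Δ f = -21x^2 - 90x - 137/2
Δ Δ Δ f = -42x - 111

g(x) = -42x - 111


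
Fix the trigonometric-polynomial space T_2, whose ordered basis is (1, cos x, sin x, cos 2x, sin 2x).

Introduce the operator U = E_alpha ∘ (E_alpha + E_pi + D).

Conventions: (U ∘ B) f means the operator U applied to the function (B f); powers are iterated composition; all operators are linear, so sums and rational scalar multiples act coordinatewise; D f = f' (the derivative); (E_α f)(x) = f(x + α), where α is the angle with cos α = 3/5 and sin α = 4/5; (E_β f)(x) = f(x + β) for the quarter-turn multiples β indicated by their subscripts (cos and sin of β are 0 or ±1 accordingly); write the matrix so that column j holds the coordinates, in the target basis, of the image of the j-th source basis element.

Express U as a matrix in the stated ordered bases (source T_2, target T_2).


the matrix is [[2, 0, 0, 0, 0]; [0, -42/25, 19/25, 0, 0]; [0, -19/25, -42/25, 0, 0]; [0, 0, 0, -1902/625, -86/625]; [0, 0, 0, 86/625, -1902/625]] (rows listed top to bottom)

image of 1: 2
image of cos x: -(42/25)cos x - (19/25)sin x
image of sin x: (19/25)cos x - (42/25)sin x
image of cos 2x: -(1902/625)cos 2x + (86/625)sin 2x
image of sin 2x: -(86/625)cos 2x - (1902/625)sin 2x
each image's coordinates form column j of the matrix


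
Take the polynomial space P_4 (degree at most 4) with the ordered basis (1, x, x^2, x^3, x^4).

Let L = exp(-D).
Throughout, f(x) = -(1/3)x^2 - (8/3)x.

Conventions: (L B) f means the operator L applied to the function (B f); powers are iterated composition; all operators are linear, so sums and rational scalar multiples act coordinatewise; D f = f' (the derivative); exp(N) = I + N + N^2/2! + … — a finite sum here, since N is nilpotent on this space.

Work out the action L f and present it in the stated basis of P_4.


order-1 term: (2/3)x + 8/3
order-2 term: -1/3
the series for exp(-D) f terminates at order 2
exp(-D) f = -(1/3)x^2 - 2x + 7/3

g(x) = -(1/3)x^2 - 2x + 7/3


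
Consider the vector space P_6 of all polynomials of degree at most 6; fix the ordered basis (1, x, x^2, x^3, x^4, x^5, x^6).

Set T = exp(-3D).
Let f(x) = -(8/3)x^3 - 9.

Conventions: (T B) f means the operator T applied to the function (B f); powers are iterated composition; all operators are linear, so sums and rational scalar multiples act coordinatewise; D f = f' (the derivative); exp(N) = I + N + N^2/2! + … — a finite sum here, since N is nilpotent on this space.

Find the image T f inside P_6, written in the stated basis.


order-1 term: 24x^2
order-2 term: -72x
order-3 term: 72
the series for exp(-3D) f terminates at order 3
exp(-3D) f = -(8/3)x^3 + 24x^2 - 72x + 63

the image equals g(x) = -(8/3)x^3 + 24x^2 - 72x + 63


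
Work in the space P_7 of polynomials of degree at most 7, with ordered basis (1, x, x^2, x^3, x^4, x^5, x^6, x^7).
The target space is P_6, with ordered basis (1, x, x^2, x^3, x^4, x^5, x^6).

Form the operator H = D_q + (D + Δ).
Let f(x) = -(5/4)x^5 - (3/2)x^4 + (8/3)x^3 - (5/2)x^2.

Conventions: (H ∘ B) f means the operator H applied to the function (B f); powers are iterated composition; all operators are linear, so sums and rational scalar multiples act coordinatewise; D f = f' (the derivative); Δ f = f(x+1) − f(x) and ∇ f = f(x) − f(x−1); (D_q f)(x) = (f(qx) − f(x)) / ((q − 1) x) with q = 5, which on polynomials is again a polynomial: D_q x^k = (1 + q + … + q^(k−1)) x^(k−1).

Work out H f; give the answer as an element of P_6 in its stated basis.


D_q f = -(3905/4)x^4 - 234x^3 + (248/3)x^2 - 15x
D f = -(25/4)x^4 - 6x^3 + 8x^2 - 5x
Δ f = -(25/4)x^4 - (37/2)x^3 - (27/2)x^2 - (37/4)x - 31/12
(D + Δ) f = -(25/2)x^4 - (49/2)x^3 - (11/2)x^2 - (57/4)x - 31/12
(D_q + (D + Δ)) f = -(3955/4)x^4 - (517/2)x^3 + (463/6)x^2 - (117/4)x - 31/12

the image equals g(x) = -(3955/4)x^4 - (517/2)x^3 + (463/6)x^2 - (117/4)x - 31/12


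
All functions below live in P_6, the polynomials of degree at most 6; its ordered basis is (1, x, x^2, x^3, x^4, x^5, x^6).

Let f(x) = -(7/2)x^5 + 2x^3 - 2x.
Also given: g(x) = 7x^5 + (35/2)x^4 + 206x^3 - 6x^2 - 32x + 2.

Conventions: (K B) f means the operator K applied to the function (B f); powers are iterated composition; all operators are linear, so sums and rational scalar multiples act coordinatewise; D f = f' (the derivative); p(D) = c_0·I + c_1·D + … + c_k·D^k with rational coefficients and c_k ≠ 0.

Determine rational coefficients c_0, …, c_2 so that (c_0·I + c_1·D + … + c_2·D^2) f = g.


D^0 f = -(7/2)x^5 + 2x^3 - 2x
D^1 f = -(35/2)x^4 + 6x^2 - 2
D^2 f = -70x^3 + 12x
matching coefficients of g against c_0 f + c_1 Df + … from the top degree down determines the c_i
solution: c_0 = -2, c_1 = -1, c_2 = -3

p(D) = -2·I − D − 3·D^2, i.e. c_0 = -2, c_1 = -1, c_2 = -3


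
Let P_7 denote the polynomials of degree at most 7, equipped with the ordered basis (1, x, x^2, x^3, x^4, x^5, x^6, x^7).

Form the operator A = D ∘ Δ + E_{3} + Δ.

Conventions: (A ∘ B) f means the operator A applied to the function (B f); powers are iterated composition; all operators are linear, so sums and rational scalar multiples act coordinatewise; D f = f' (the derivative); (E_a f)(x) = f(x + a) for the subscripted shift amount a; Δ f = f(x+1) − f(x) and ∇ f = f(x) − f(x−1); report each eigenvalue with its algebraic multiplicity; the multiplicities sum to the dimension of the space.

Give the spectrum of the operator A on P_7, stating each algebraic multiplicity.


image of 1: 1
image of x: x + 4
image of x^2: x^2 + 8x + 12
image of x^3: x^3 + 12x^2 + 36x + 31
image of x^4: x^4 + 16x^3 + 72x^2 + 124x + 86
image of x^5: x^5 + 20x^4 + 120x^3 + 310x^2 + 430x + 249
image of x^6: x^6 + 24x^5 + 180x^4 + 620x^3 + 1290x^2 + 1494x + 736
image of x^7: x^7 + 28x^6 + 252x^5 + 1085x^4 + 3010x^3 + 5229x^2 + 5152x + 2195
the matrix is upper triangular; its diagonal is (1, 1, 1, 1, 1, 1, 1, 1)
for a triangular matrix the eigenvalues are the diagonal entries, with algebraic multiplicity their repetition count

λ = 1 (multiplicity 8)


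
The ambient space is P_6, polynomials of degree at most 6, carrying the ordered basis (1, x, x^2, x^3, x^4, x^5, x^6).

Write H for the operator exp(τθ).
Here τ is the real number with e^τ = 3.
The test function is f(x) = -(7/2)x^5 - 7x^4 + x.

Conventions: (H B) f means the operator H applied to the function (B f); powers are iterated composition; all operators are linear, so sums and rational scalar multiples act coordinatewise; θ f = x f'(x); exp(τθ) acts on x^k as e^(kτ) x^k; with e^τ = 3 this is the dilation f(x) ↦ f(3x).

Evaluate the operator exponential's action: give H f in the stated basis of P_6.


the result is g(x) = -(1701/2)x^5 - 567x^4 + 3x

exp(τθ) x^k = e^(kτ) x^k; with e^τ = 3 this sends x^k to 3^k x^k
x ↦ 3 x
x^4 ↦ 81 x^4
x^5 ↦ 243 x^5
applying this coordinatewise to f: exp(τθ) f = -(1701/2)x^5 - 567x^4 + 3x
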